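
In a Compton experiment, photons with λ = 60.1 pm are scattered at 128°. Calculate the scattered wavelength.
64.0201 pm

Using the Compton scattering formula:
λ' = λ + Δλ = λ + λ_C(1 - cos θ)

Given:
- Initial wavelength λ = 60.1 pm
- Scattering angle θ = 128°
- Compton wavelength λ_C ≈ 2.4263 pm

Calculate the shift:
Δλ = 2.4263 × (1 - cos(128°))
Δλ = 2.4263 × 1.6157
Δλ = 3.9201 pm

Final wavelength:
λ' = 60.1 + 3.9201 = 64.0201 pm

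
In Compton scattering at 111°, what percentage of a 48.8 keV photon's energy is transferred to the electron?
0.1148 (or 11.48%)

Calculate initial and final photon energies:

Initial: E₀ = 48.8 keV → λ₀ = 25.4066 pm
Compton shift: Δλ = 3.2958 pm
Final wavelength: λ' = 28.7024 pm
Final energy: E' = 43.1964 keV

Fractional energy loss:
(E₀ - E')/E₀ = (48.8000 - 43.1964)/48.8000
= 5.6036/48.8000
= 0.1148
= 11.48%

(Intermediate values are shown rounded; full precision is carried through to the final answer.)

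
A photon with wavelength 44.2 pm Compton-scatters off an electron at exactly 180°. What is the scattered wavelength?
49.0526 pm

Using the Compton formula: λ' = λ + λ_C(1 − cos θ)

For θ = 180°, cos θ = -1 (exact) = -1.0000, so:
1 − cos 180° = 1 − (-1) = 2.0000

Δλ = λ_C × 2.0000 = 2.4263 × 2.0000 = 4.8526 pm

λ' = 44.2 + 4.8526 = 49.0526 pm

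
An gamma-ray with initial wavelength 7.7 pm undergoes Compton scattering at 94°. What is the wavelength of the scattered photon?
10.2956 pm

Using the Compton scattering formula:
λ' = λ + Δλ = λ + λ_C(1 - cos θ)

Given:
- Initial wavelength λ = 7.7 pm
- Scattering angle θ = 94°
- Compton wavelength λ_C ≈ 2.4263 pm

Calculate the shift:
Δλ = 2.4263 × (1 - cos(94°))
Δλ = 2.4263 × 1.0698
Δλ = 2.5956 pm

Final wavelength:
λ' = 7.7 + 2.5956 = 10.2956 pm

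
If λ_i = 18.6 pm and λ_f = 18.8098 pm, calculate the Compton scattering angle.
24.00°

First find the wavelength shift:
Δλ = λ' - λ = 18.8098 - 18.6 = 0.2098 pm

Using Δλ = λ_C(1 - cos θ), with λ_C = h/(m_e·c) ≈ 2.42631024 pm:
cos θ = 1 - Δλ/λ_C
cos θ = 1 - 0.2098/2.42631024
cos θ = 0.913531

θ = arccos(0.913531)
θ = 24.00°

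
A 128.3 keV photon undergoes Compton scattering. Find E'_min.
85.4107 keV (at θ = 180°)

The scattered photon has minimum energy when its wavelength is maximum, i.e., when the Compton shift Δλ = λ_C(1 − cos θ) is maximum. This occurs at θ = 180° (backscattering), giving Δλ_max = 2λ_C = 4.8526 pm.

Initial wavelength: λ₀ = hc/E₀ = 9.6636 pm
Maximum final wavelength: λ'_max = λ₀ + 2λ_C = 9.6636 + 4.8526 = 14.5162 pm
Minimum final energy: E'_min = hc/λ'_max = 85.4107 keV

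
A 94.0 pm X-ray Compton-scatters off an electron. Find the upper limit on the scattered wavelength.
98.8526 pm (at θ = 180°)

The Compton shift is Δλ = λ_C(1 − cos θ).

Since cos θ ranges from −1 to 1, the factor (1 − cos θ) ranges from 0 to 2; the maximum shift occurs at θ = 180° (backscattering):
Δλ_max = 2λ_C = 2 × 2.4263 pm = 4.8526 pm

Maximum scattered wavelength:
λ'_max = λ₀ + Δλ_max = 94.0 + 4.8526 = 98.8526 pm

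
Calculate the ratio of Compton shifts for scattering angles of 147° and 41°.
147° produces the larger shift by a factor of 7.496

Calculate both shifts using Δλ = λ_C(1 - cos θ):

For θ₁ = 41°:
Δλ₁ = 2.4263 × (1 - cos(41°))
Δλ₁ = 2.4263 × 0.2453
Δλ₁ = 0.5952 pm

For θ₂ = 147°:
Δλ₂ = 2.4263 × (1 - cos(147°))
Δλ₂ = 2.4263 × 1.8387
Δλ₂ = 4.4612 pm

The 147° angle produces the larger shift.
Ratio: 4.4612/0.5952 = 7.496

(Intermediate values are shown rounded; full precision is carried through to the final answer.)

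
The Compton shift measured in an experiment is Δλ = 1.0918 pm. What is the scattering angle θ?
56.63°

From the Compton formula Δλ = λ_C(1 - cos θ), we can solve for θ:

cos θ = 1 - Δλ/λ_C

Given:
- Δλ = 1.0918 pm
- λ_C = h/(m_e·c) ≈ 2.42631024 pm

cos θ = 1 - 1.0918/2.42631024
cos θ = 1 - 0.449984
cos θ = 0.550016

θ = arccos(0.550016)
θ = 56.63°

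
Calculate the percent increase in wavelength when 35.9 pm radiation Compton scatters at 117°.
9.8268%

Calculate the Compton shift:
Δλ = λ_C(1 - cos(117°))
Δλ = 2.4263 × (1 - cos(117°))
Δλ = 2.4263 × 1.4540
Δλ = 3.5278 pm

Percentage change:
(Δλ/λ₀) × 100 = (3.5278/35.9) × 100
= 9.8268%

(Intermediate values are shown rounded; full precision is carried through to the final answer.)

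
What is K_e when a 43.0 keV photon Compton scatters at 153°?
5.9031 keV

By energy conservation: K_e = E_initial - E_final

First find the scattered photon energy:
Initial wavelength: λ = hc/E = 28.8335 pm
Compton shift: Δλ = λ_C(1 - cos(153°)) = 4.5882 pm
Final wavelength: λ' = 28.8335 + 4.5882 = 33.4217 pm
Final photon energy: E' = hc/λ' = 37.0969 keV

Electron kinetic energy:
K_e = E - E' = 43.0000 - 37.0969 = 5.9031 keV

(Intermediate values are shown rounded; full precision is carried through to the final answer.)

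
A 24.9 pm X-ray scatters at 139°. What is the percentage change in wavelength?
17.0983%

Calculate the Compton shift:
Δλ = λ_C(1 - cos(139°))
Δλ = 2.4263 × (1 - cos(139°))
Δλ = 2.4263 × 1.7547
Δλ = 4.2575 pm

Percentage change:
(Δλ/λ₀) × 100 = (4.2575/24.9) × 100
= 17.0983%

(Intermediate values are shown rounded; full precision is carried through to the final answer.)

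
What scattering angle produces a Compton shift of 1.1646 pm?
58.67°

From the Compton formula Δλ = λ_C(1 - cos θ), we can solve for θ:

cos θ = 1 - Δλ/λ_C

Given:
- Δλ = 1.1646 pm
- λ_C = h/(m_e·c) ≈ 2.42631024 pm

cos θ = 1 - 1.1646/2.42631024
cos θ = 1 - 0.479988
cos θ = 0.520012

θ = arccos(0.520012)
θ = 58.67°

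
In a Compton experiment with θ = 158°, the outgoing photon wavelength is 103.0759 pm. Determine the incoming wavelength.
98.4000 pm

From λ' = λ + Δλ, we have λ = λ' - Δλ

First calculate the Compton shift:
Δλ = λ_C(1 - cos θ)
Δλ = 2.4263 × (1 - cos(158°))
Δλ = 2.4263 × 1.9272
Δλ = 4.6759 pm

Initial wavelength:
λ = λ' - Δλ
λ = 103.0759 - 4.6759
λ = 98.4000 pm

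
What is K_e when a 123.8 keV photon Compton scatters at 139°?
36.9298 keV

By energy conservation: K_e = E_initial - E_final

First find the scattered photon energy:
Initial wavelength: λ = hc/E = 10.0149 pm
Compton shift: Δλ = λ_C(1 - cos(139°)) = 4.2575 pm
Final wavelength: λ' = 10.0149 + 4.2575 = 14.2723 pm
Final photon energy: E' = hc/λ' = 86.8702 keV

Electron kinetic energy:
K_e = E - E' = 123.8000 - 86.8702 = 36.9298 keV

(Intermediate values are shown rounded; full precision is carried through to the final answer.)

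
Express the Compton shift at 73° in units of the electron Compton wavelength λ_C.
0.7076 λ_C

The Compton shift formula is:
Δλ = λ_C(1 - cos θ)

Dividing both sides by λ_C:
Δλ/λ_C = 1 - cos θ

For θ = 73°:
Δλ/λ_C = 1 - cos(73°)
Δλ/λ_C = 1 - 0.2924
Δλ/λ_C = 0.7076

This means the shift is 0.7076 × λ_C = 1.7169 pm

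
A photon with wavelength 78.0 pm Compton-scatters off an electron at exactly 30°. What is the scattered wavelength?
78.3251 pm

Using the Compton formula: λ' = λ + λ_C(1 − cos θ)

For θ = 30°, cos θ = √3/2 (exact) ≈ 0.8660, so:
1 − cos 30° = 1 − (√3/2) ≈ 0.1340

Δλ = λ_C × 0.1340 = 2.4263 × 0.1340 = 0.3251 pm

λ' = 78.0 + 0.3251 = 78.3251 pm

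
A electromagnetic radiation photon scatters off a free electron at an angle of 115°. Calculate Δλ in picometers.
3.4517 pm

Using the Compton scattering formula:
Δλ = λ_C(1 - cos θ)

where λ_C = h/(m_e·c) ≈ 2.4263 pm is the Compton wavelength of an electron.

For θ = 115°:
cos(115°) = -0.4226
1 - cos(115°) = 1.4226

Δλ = 2.4263 × 1.4226
Δλ = 3.4517 pm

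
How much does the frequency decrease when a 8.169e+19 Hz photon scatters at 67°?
2.346e+19 Hz (decrease)

Convert frequency to wavelength (c = 299792458 m/s):
λ₀ = c/f₀ = 299792458/8.169e+19 = 3.6698795e-12 m = 3.6699 pm

Calculate Compton shift:
Δλ = λ_C(1 - cos(67°)) = 1.4783 pm

Final wavelength:
λ' = λ₀ + Δλ = 3.6699 + 1.4783 = 5.1482 pm

Final frequency:
f' = c/λ' = 299792458/5.1481548e-12 = 5.8232992e+19 Hz

Frequency shift (decrease):
Δf = f₀ - f' = 8.169e+19 - 5.8232992e+19 = 2.346e+19 Hz

(Intermediate values are shown rounded; full precision is carried through to the final answer.)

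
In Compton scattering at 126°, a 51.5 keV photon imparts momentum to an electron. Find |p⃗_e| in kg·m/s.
4.5696e-23 kg·m/s

The electron is initially at rest, so by conservation of momentum:
p⃗_e = p⃗₀ − p⃗'  (incident photon momentum minus scattered photon momentum)

Photon momentum magnitudes (p = h/λ = E/c):
λ₀ = hc/E₀ = 24.0746 pm → p₀ = h/λ₀ = 2.7523e-23 kg·m/s
Δλ = λ_C(1 − cos 126°) = 3.8525 pm
λ' = 27.9271 pm → p' = h/λ' = 2.3726e-23 kg·m/s

The scattered photon makes angle θ = 126° with the incident direction, so by the law of cosines:
|p⃗_e|² = p₀² + p'² − 2p₀p'cos θ
|p⃗_e|² = (2.7523e-23)² + (2.3726e-23)² − 2·2.7523e-23·2.3726e-23·cos(126°)
|p⃗_e| = 4.5696e-23 kg·m/s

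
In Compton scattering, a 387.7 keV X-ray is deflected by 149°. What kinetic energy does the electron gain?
226.7653 keV

By energy conservation: K_e = E_initial - E_final

First find the scattered photon energy:
Initial wavelength: λ = hc/E = 3.1979 pm
Compton shift: Δλ = λ_C(1 - cos(149°)) = 4.5061 pm
Final wavelength: λ' = 3.1979 + 4.5061 = 7.7040 pm
Final photon energy: E' = hc/λ' = 160.9347 keV

Electron kinetic energy:
K_e = E - E' = 387.7000 - 160.9347 = 226.7653 keV

(Intermediate values are shown rounded; full precision is carried through to the final answer.)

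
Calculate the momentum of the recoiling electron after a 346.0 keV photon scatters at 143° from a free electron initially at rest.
2.5645e-22 kg·m/s

The electron is initially at rest, so by conservation of momentum:
p⃗_e = p⃗₀ − p⃗'  (incident photon momentum minus scattered photon momentum)

Photon momentum magnitudes (p = h/λ = E/c):
λ₀ = hc/E₀ = 3.5834 pm → p₀ = h/λ₀ = 1.8491e-22 kg·m/s
Δλ = λ_C(1 − cos 143°) = 4.3640 pm
λ' = 7.9474 pm → p' = h/λ' = 8.3374e-23 kg·m/s

The scattered photon makes angle θ = 143° with the incident direction, so by the law of cosines:
|p⃗_e|² = p₀² + p'² − 2p₀p'cos θ
|p⃗_e|² = (1.8491e-22)² + (8.3374e-23)² − 2·1.8491e-22·8.3374e-23·cos(143°)
|p⃗_e| = 2.5645e-22 kg·m/s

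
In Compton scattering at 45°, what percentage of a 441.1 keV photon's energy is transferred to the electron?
0.2018 (or 20.18%)

Calculate initial and final photon energies:

Initial: E₀ = 441.1 keV → λ₀ = 2.8108 pm
Compton shift: Δλ = 0.7106 pm
Final wavelength: λ' = 3.5214 pm
Final energy: E' = 352.0833 keV

Fractional energy loss:
(E₀ - E')/E₀ = (441.1000 - 352.0833)/441.1000
= 89.0167/441.1000
= 0.2018
= 20.18%

(Intermediate values are shown rounded; full precision is carried through to the final answer.)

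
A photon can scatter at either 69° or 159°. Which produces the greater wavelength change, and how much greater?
159° produces the larger shift by a factor of 3.014

Calculate both shifts using Δλ = λ_C(1 - cos θ):

For θ₁ = 69°:
Δλ₁ = 2.4263 × (1 - cos(69°))
Δλ₁ = 2.4263 × 0.6416
Δλ₁ = 1.5568 pm

For θ₂ = 159°:
Δλ₂ = 2.4263 × (1 - cos(159°))
Δλ₂ = 2.4263 × 1.9336
Δλ₂ = 4.6915 pm

The 159° angle produces the larger shift.
Ratio: 4.6915/1.5568 = 3.014

(Intermediate values are shown rounded; full precision is carried through to the final answer.)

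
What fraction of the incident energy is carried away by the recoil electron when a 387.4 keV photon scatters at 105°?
0.4883 (or 48.83%)

Calculate initial and final photon energies:

Initial: E₀ = 387.4 keV → λ₀ = 3.2004 pm
Compton shift: Δλ = 3.0543 pm
Final wavelength: λ' = 6.2547 pm
Final energy: E' = 198.2255 keV

Fractional energy loss:
(E₀ - E')/E₀ = (387.4000 - 198.2255)/387.4000
= 189.1745/387.4000
= 0.4883
= 48.83%

(Intermediate values are shown rounded; full precision is carried through to the final answer.)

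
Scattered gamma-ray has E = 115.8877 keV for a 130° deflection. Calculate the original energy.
184.6999 keV

Convert final energy to wavelength (hc ≈ 1239.842 keV·pm):
λ' = hc/E' = 1239.842 / 115.8877 = 10.6987 pm

Calculate the Compton shift:
Δλ = λ_C(1 - cos(130°))
Δλ = 2.4263 × (1 - cos(130°))
Δλ = 3.9859 pm

Initial wavelength:
λ = λ' - Δλ = 10.6987 - 3.9859 = 6.7127 pm

Initial energy:
E = hc/λ = 1239.842 / 6.7127 = 184.6999 keV

(Intermediate values are shown rounded; full precision is carried through to the final answer.)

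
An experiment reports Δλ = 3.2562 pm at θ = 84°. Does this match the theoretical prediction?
No, inconsistent

Calculate the expected shift for θ = 84°:

Δλ_expected = λ_C(1 - cos(84°))
Δλ_expected = 2.4263 × (1 - cos(84°))
Δλ_expected = 2.4263 × 0.8955
Δλ_expected = 2.1727 pm

Given shift: 3.2562 pm
Expected shift: 2.1727 pm
Difference: 1.0835 pm

The values do not match. The given shift corresponds to θ ≈ 110.0°, not 84°.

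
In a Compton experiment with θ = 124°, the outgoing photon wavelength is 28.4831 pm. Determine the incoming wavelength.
24.7000 pm

From λ' = λ + Δλ, we have λ = λ' - Δλ

First calculate the Compton shift:
Δλ = λ_C(1 - cos θ)
Δλ = 2.4263 × (1 - cos(124°))
Δλ = 2.4263 × 1.5592
Δλ = 3.7831 pm

Initial wavelength:
λ = λ' - Δλ
λ = 28.4831 - 3.7831
λ = 24.7000 pm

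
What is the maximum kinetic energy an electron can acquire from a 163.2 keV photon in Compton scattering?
63.6118 keV

Maximum energy transfer occurs at θ = 180° (backscattering).

Initial photon: E₀ = 163.2 keV → λ₀ = 7.5971 pm

Maximum Compton shift (at 180°):
Δλ_max = 2λ_C = 2 × 2.4263 = 4.8526 pm

Final wavelength:
λ' = 7.5971 + 4.8526 = 12.4497 pm

Minimum photon energy (maximum energy to electron):
E'_min = hc/λ' = 99.5882 keV

Maximum electron kinetic energy:
K_max = E₀ - E'_min = 163.2000 - 99.5882 = 63.6118 keV

(Intermediate values are shown rounded; full precision is carried through to the final answer.)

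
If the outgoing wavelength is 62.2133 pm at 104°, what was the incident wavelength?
59.2000 pm

From λ' = λ + Δλ, we have λ = λ' - Δλ

First calculate the Compton shift:
Δλ = λ_C(1 - cos θ)
Δλ = 2.4263 × (1 - cos(104°))
Δλ = 2.4263 × 1.2419
Δλ = 3.0133 pm

Initial wavelength:
λ = λ' - Δλ
λ = 62.2133 - 3.0133
λ = 59.2000 pm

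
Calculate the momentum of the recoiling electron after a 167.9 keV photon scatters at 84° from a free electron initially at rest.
1.0751e-22 kg·m/s

The electron is initially at rest, so by conservation of momentum:
p⃗_e = p⃗₀ − p⃗'  (incident photon momentum minus scattered photon momentum)

Photon momentum magnitudes (p = h/λ = E/c):
λ₀ = hc/E₀ = 7.3844 pm → p₀ = h/λ₀ = 8.9731e-23 kg·m/s
Δλ = λ_C(1 − cos 84°) = 2.1727 pm
λ' = 9.5571 pm → p' = h/λ' = 6.9331e-23 kg·m/s

The scattered photon makes angle θ = 84° with the incident direction, so by the law of cosines:
|p⃗_e|² = p₀² + p'² − 2p₀p'cos θ
|p⃗_e|² = (8.9731e-23)² + (6.9331e-23)² − 2·8.9731e-23·6.9331e-23·cos(84°)
|p⃗_e| = 1.0751e-22 kg·m/s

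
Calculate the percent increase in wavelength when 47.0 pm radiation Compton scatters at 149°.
9.5874%

Calculate the Compton shift:
Δλ = λ_C(1 - cos(149°))
Δλ = 2.4263 × (1 - cos(149°))
Δλ = 2.4263 × 1.8572
Δλ = 4.5061 pm

Percentage change:
(Δλ/λ₀) × 100 = (4.5061/47.0) × 100
= 9.5874%

(Intermediate values are shown rounded; full precision is carried through to the final answer.)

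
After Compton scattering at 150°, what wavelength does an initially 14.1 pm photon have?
18.6276 pm

Using the Compton formula: λ' = λ + λ_C(1 − cos θ)

For θ = 150°, cos θ = -√3/2 (exact) ≈ -0.8660, so:
1 − cos 150° = 1 − (-√3/2) ≈ 1.8660

Δλ = λ_C × 1.8660 = 2.4263 × 1.8660 = 4.5276 pm

λ' = 14.1 + 4.5276 = 18.6276 pm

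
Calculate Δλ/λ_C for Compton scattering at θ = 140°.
1.7660 λ_C

The Compton shift formula is:
Δλ = λ_C(1 - cos θ)

Dividing both sides by λ_C:
Δλ/λ_C = 1 - cos θ

For θ = 140°:
Δλ/λ_C = 1 - cos(140°)
Δλ/λ_C = 1 - -0.7660
Δλ/λ_C = 1.7660

This means the shift is 1.7660 × λ_C = 4.2850 pm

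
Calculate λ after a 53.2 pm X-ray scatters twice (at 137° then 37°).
57.8894 pm

Apply Compton shift twice:

First scattering at θ₁ = 137°:
Δλ₁ = λ_C(1 - cos(137°))
Δλ₁ = 2.4263 × 1.7314
Δλ₁ = 4.2008 pm

After first scattering:
λ₁ = 53.2 + 4.2008 = 57.4008 pm

Second scattering at θ₂ = 37°:
Δλ₂ = λ_C(1 - cos(37°))
Δλ₂ = 2.4263 × 0.2014
Δλ₂ = 0.4886 pm

Final wavelength:
λ₂ = 57.4008 + 0.4886 = 57.8894 pm

Total shift: Δλ_total = 4.2008 + 0.4886 = 4.6894 pm

(Intermediate values are shown rounded; full precision is carried through to the final answer.)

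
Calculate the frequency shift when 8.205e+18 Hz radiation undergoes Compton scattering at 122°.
7.567e+17 Hz (decrease)

Convert frequency to wavelength (c = 299792458 m/s):
λ₀ = c/f₀ = 299792458/8.205e+18 = 3.6537777e-11 m = 36.5378 pm

Calculate Compton shift:
Δλ = λ_C(1 - cos(122°)) = 3.7121 pm

Final wavelength:
λ' = λ₀ + Δλ = 36.5378 + 3.7121 = 40.2498 pm

Final frequency:
f' = c/λ' = 299792458/4.0249835e-11 = 7.4482903e+18 Hz

Frequency shift (decrease):
Δf = f₀ - f' = 8.205e+18 - 7.4482903e+18 = 7.567e+17 Hz

(Intermediate values are shown rounded; full precision is carried through to the final answer.)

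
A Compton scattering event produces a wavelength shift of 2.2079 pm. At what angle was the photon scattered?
84.84°

From the Compton formula Δλ = λ_C(1 - cos θ), we can solve for θ:

cos θ = 1 - Δλ/λ_C

Given:
- Δλ = 2.2079 pm
- λ_C = h/(m_e·c) ≈ 2.42631024 pm

cos θ = 1 - 2.2079/2.42631024
cos θ = 1 - 0.909983
cos θ = 0.090017

θ = arccos(0.090017)
θ = 84.84°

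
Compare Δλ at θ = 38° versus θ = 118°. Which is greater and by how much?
118° produces the larger shift by a factor of 6.932

Calculate both shifts using Δλ = λ_C(1 - cos θ):

For θ₁ = 38°:
Δλ₁ = 2.4263 × (1 - cos(38°))
Δλ₁ = 2.4263 × 0.2120
Δλ₁ = 0.5144 pm

For θ₂ = 118°:
Δλ₂ = 2.4263 × (1 - cos(118°))
Δλ₂ = 2.4263 × 1.4695
Δλ₂ = 3.5654 pm

The 118° angle produces the larger shift.
Ratio: 3.5654/0.5144 = 6.932

(Intermediate values are shown rounded; full precision is carried through to the final answer.)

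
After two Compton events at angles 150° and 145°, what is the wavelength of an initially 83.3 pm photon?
92.2414 pm

Apply Compton shift twice:

First scattering at θ₁ = 150°:
Δλ₁ = λ_C(1 - cos(150°))
Δλ₁ = 2.4263 × 1.8660
Δλ₁ = 4.5276 pm

After first scattering:
λ₁ = 83.3 + 4.5276 = 87.8276 pm

Second scattering at θ₂ = 145°:
Δλ₂ = λ_C(1 - cos(145°))
Δλ₂ = 2.4263 × 1.8192
Δλ₂ = 4.4138 pm

Final wavelength:
λ₂ = 87.8276 + 4.4138 = 92.2414 pm

Total shift: Δλ_total = 4.5276 + 4.4138 = 8.9414 pm

(Intermediate values are shown rounded; full precision is carried through to the final answer.)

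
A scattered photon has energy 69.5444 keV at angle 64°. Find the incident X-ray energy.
75.2999 keV

Convert final energy to wavelength (hc ≈ 1239.842 keV·pm):
λ' = hc/E' = 1239.842 / 69.5444 = 17.8281 pm

Calculate the Compton shift:
Δλ = λ_C(1 - cos(64°))
Δλ = 2.4263 × (1 - cos(64°))
Δλ = 1.3627 pm

Initial wavelength:
λ = λ' - Δλ = 17.8281 - 1.3627 = 16.4654 pm

Initial energy:
E = hc/λ = 1239.842 / 16.4654 = 75.2999 keV

(Intermediate values are shown rounded; full precision is carried through to the final answer.)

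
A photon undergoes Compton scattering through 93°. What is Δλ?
2.5533 pm

Using the Compton scattering formula:
Δλ = λ_C(1 - cos θ)

where λ_C = h/(m_e·c) ≈ 2.4263 pm is the Compton wavelength of an electron.

For θ = 93°:
cos(93°) = -0.0523
1 - cos(93°) = 1.0523

Δλ = 2.4263 × 1.0523
Δλ = 2.5533 pm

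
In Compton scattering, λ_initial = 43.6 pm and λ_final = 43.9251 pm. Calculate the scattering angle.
30.00°

First find the wavelength shift:
Δλ = λ' - λ = 43.9251 - 43.6 = 0.3251 pm

Using Δλ = λ_C(1 - cos θ), with λ_C = h/(m_e·c) ≈ 2.42631024 pm:
cos θ = 1 - Δλ/λ_C
cos θ = 1 - 0.3251/2.42631024
cos θ = 0.866011

θ = arccos(0.866011)
θ = 30.00°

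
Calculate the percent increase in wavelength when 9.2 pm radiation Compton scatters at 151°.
49.4392%

Calculate the Compton shift:
Δλ = λ_C(1 - cos(151°))
Δλ = 2.4263 × (1 - cos(151°))
Δλ = 2.4263 × 1.8746
Δλ = 4.5484 pm

Percentage change:
(Δλ/λ₀) × 100 = (4.5484/9.2) × 100
= 49.4392%

(Intermediate values are shown rounded; full precision is carried through to the final answer.)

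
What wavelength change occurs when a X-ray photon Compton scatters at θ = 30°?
0.3251 pm

Using the Compton scattering formula:
Δλ = λ_C(1 - cos θ)

where λ_C = h/(m_e·c) ≈ 2.4263 pm is the Compton wavelength of an electron.

For θ = 30°:
cos(30°) = 0.8660
1 - cos(30°) = 0.1340

Δλ = 2.4263 × 0.1340
Δλ = 0.3251 pm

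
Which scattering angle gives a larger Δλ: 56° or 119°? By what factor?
119° produces the larger shift by a factor of 3.368

Calculate both shifts using Δλ = λ_C(1 - cos θ):

For θ₁ = 56°:
Δλ₁ = 2.4263 × (1 - cos(56°))
Δλ₁ = 2.4263 × 0.4408
Δλ₁ = 1.0695 pm

For θ₂ = 119°:
Δλ₂ = 2.4263 × (1 - cos(119°))
Δλ₂ = 2.4263 × 1.4848
Δλ₂ = 3.6026 pm

The 119° angle produces the larger shift.
Ratio: 3.6026/1.0695 = 3.368

(Intermediate values are shown rounded; full precision is carried through to the final answer.)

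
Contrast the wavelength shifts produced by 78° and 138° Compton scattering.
138° produces the larger shift by a factor of 2.201

Calculate both shifts using Δλ = λ_C(1 - cos θ):

For θ₁ = 78°:
Δλ₁ = 2.4263 × (1 - cos(78°))
Δλ₁ = 2.4263 × 0.7921
Δλ₁ = 1.9219 pm

For θ₂ = 138°:
Δλ₂ = 2.4263 × (1 - cos(138°))
Δλ₂ = 2.4263 × 1.7431
Δλ₂ = 4.2294 pm

The 138° angle produces the larger shift.
Ratio: 4.2294/1.9219 = 2.201

(Intermediate values are shown rounded; full precision is carried through to the final answer.)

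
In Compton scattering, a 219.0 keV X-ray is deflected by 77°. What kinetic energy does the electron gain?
54.6059 keV

By energy conservation: K_e = E_initial - E_final

First find the scattered photon energy:
Initial wavelength: λ = hc/E = 5.6614 pm
Compton shift: Δλ = λ_C(1 - cos(77°)) = 1.8805 pm
Final wavelength: λ' = 5.6614 + 1.8805 = 7.5419 pm
Final photon energy: E' = hc/λ' = 164.3941 keV

Electron kinetic energy:
K_e = E - E' = 219.0000 - 164.3941 = 54.6059 keV

(Intermediate values are shown rounded; full precision is carried through to the final answer.)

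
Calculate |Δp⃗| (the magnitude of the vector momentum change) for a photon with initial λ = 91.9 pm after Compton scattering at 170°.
1.4008e-23 kg·m/s

Photon momentum magnitude is p = h/λ.

Initial momentum:
p₀ = h/λ = 6.6261e-34/9.1900e-11 = 7.2101e-24 kg·m/s

After scattering:
λ' = λ + Δλ = 91.9 + 4.8158 = 96.7158 pm
p' = h/λ' = 6.6261e-34/9.6716e-11 = 6.8511e-24 kg·m/s

Momentum is a vector; the scattered photon's direction makes angle θ = 170° with the incident direction. The magnitude of the vector change Δp⃗ = p⃗₀ − p⃗' is found from the law of cosines:
|Δp⃗|² = p₀² + p'² − 2p₀p'cos θ
|Δp⃗|² = (7.2101e-24)² + (6.8511e-24)² − 2·7.2101e-24·6.8511e-24·cos(170°)
|Δp⃗| = 1.4008e-23 kg·m/s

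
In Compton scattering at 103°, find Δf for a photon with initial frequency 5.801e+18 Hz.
3.155e+17 Hz (decrease)

Convert frequency to wavelength (c = 299792458 m/s):
λ₀ = c/f₀ = 299792458/5.801e+18 = 5.1679445e-11 m = 51.6794 pm

Calculate Compton shift:
Δλ = λ_C(1 - cos(103°)) = 2.9721 pm

Final wavelength:
λ' = λ₀ + Δλ = 51.6794 + 2.9721 = 54.6516 pm

Final frequency:
f' = c/λ' = 299792458/5.4651556e-11 = 5.4855247e+18 Hz

Frequency shift (decrease):
Δf = f₀ - f' = 5.801e+18 - 5.4855247e+18 = 3.155e+17 Hz

(Intermediate values are shown rounded; full precision is carried through to the final answer.)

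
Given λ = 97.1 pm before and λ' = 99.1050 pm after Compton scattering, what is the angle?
80.00°

First find the wavelength shift:
Δλ = λ' - λ = 99.1050 - 97.1 = 2.0050 pm

Using Δλ = λ_C(1 - cos θ), with λ_C = h/(m_e·c) ≈ 2.42631024 pm:
cos θ = 1 - Δλ/λ_C
cos θ = 1 - 2.0050/2.42631024
cos θ = 0.173642

θ = arccos(0.173642)
θ = 80.00°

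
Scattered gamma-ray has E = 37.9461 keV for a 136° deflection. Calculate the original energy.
43.5000 keV

Convert final energy to wavelength (hc ≈ 1239.842 keV·pm):
λ' = hc/E' = 1239.842 / 37.9461 = 32.6738 pm

Calculate the Compton shift:
Δλ = λ_C(1 - cos(136°))
Δλ = 2.4263 × (1 - cos(136°))
Δλ = 4.1717 pm

Initial wavelength:
λ = λ' - Δλ = 32.6738 - 4.1717 = 28.5021 pm

Initial energy:
E = hc/λ = 1239.842 / 28.5021 = 43.5000 keV

(Intermediate values are shown rounded; full precision is carried through to the final answer.)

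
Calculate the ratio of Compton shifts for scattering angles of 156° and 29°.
156° produces the larger shift by a factor of 15.262

Calculate both shifts using Δλ = λ_C(1 - cos θ):

For θ₁ = 29°:
Δλ₁ = 2.4263 × (1 - cos(29°))
Δλ₁ = 2.4263 × 0.1254
Δλ₁ = 0.3042 pm

For θ₂ = 156°:
Δλ₂ = 2.4263 × (1 - cos(156°))
Δλ₂ = 2.4263 × 1.9135
Δλ₂ = 4.6429 pm

The 156° angle produces the larger shift.
Ratio: 4.6429/0.3042 = 15.262

(Intermediate values are shown rounded; full precision is carried through to the final answer.)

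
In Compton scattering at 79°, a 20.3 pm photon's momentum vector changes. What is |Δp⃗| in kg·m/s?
3.9755e-23 kg·m/s

Photon momentum magnitude is p = h/λ.

Initial momentum:
p₀ = h/λ = 6.6261e-34/2.0300e-11 = 3.2641e-23 kg·m/s

After scattering:
λ' = λ + Δλ = 20.3 + 1.9633 = 22.2633 pm
p' = h/λ' = 6.6261e-34/2.2263e-11 = 2.9762e-23 kg·m/s

Momentum is a vector; the scattered photon's direction makes angle θ = 79° with the incident direction. The magnitude of the vector change Δp⃗ = p⃗₀ − p⃗' is found from the law of cosines:
|Δp⃗|² = p₀² + p'² − 2p₀p'cos θ
|Δp⃗|² = (3.2641e-23)² + (2.9762e-23)² − 2·3.2641e-23·2.9762e-23·cos(79°)
|Δp⃗| = 3.9755e-23 kg·m/s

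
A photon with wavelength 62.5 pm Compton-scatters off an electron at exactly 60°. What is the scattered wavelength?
63.7132 pm

Using the Compton formula: λ' = λ + λ_C(1 − cos θ)

For θ = 60°, cos θ = 1/2 (exact) = 0.5000, so:
1 − cos 60° = 1 − (1/2) = 0.5000

Δλ = λ_C × 0.5000 = 2.4263 × 0.5000 = 1.2132 pm

λ' = 62.5 + 1.2132 = 63.7132 pm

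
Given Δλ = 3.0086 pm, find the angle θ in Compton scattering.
103.89°

From the Compton formula Δλ = λ_C(1 - cos θ), we can solve for θ:

cos θ = 1 - Δλ/λ_C

Given:
- Δλ = 3.0086 pm
- λ_C = h/(m_e·c) ≈ 2.42631024 pm

cos θ = 1 - 3.0086/2.42631024
cos θ = 1 - 1.239990
cos θ = -0.239990

θ = arccos(-0.239990)
θ = 103.89°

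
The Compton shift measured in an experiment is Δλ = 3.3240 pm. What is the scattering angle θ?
111.71°

From the Compton formula Δλ = λ_C(1 - cos θ), we can solve for θ:

cos θ = 1 - Δλ/λ_C

Given:
- Δλ = 3.3240 pm
- λ_C = h/(m_e·c) ≈ 2.42631024 pm

cos θ = 1 - 3.3240/2.42631024
cos θ = 1 - 1.369981
cos θ = -0.369981

θ = arccos(-0.369981)
θ = 111.71°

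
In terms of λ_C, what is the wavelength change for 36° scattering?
0.1910 λ_C

The Compton shift formula is:
Δλ = λ_C(1 - cos θ)

Dividing both sides by λ_C:
Δλ/λ_C = 1 - cos θ

For θ = 36°:
Δλ/λ_C = 1 - cos(36°)
Δλ/λ_C = 1 - 0.8090
Δλ/λ_C = 0.1910

This means the shift is 0.1910 × λ_C = 0.4634 pm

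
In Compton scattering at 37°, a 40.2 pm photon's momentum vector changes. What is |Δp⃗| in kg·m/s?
1.0399e-23 kg·m/s

Photon momentum magnitude is p = h/λ.

Initial momentum:
p₀ = h/λ = 6.6261e-34/4.0200e-11 = 1.6483e-23 kg·m/s

After scattering:
λ' = λ + Δλ = 40.2 + 0.4886 = 40.6886 pm
p' = h/λ' = 6.6261e-34/4.0689e-11 = 1.6285e-23 kg·m/s

Momentum is a vector; the scattered photon's direction makes angle θ = 37° with the incident direction. The magnitude of the vector change Δp⃗ = p⃗₀ − p⃗' is found from the law of cosines:
|Δp⃗|² = p₀² + p'² − 2p₀p'cos θ
|Δp⃗|² = (1.6483e-23)² + (1.6285e-23)² − 2·1.6483e-23·1.6285e-23·cos(37°)
|Δp⃗| = 1.0399e-23 kg·m/s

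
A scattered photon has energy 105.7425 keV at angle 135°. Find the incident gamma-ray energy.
163.4999 keV

Convert final energy to wavelength (hc ≈ 1239.842 keV·pm):
λ' = hc/E' = 1239.842 / 105.7425 = 11.7251 pm

Calculate the Compton shift:
Δλ = λ_C(1 - cos(135°))
Δλ = 2.4263 × (1 - cos(135°))
Δλ = 4.1420 pm

Initial wavelength:
λ = λ' - Δλ = 11.7251 - 4.1420 = 7.5831 pm

Initial energy:
E = hc/λ = 1239.842 / 7.5831 = 163.4999 keV

(Intermediate values are shown rounded; full precision is carried through to the final answer.)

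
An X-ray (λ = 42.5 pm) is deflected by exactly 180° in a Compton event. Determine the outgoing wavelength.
47.3526 pm

Using the Compton formula: λ' = λ + λ_C(1 − cos θ)

For θ = 180°, cos θ = -1 (exact) = -1.0000, so:
1 − cos 180° = 1 − (-1) = 2.0000

Δλ = λ_C × 2.0000 = 2.4263 × 2.0000 = 4.8526 pm

λ' = 42.5 + 4.8526 = 47.3526 pm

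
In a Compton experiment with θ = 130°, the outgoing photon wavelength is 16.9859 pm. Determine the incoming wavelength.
13.0000 pm

From λ' = λ + Δλ, we have λ = λ' - Δλ

First calculate the Compton shift:
Δλ = λ_C(1 - cos θ)
Δλ = 2.4263 × (1 - cos(130°))
Δλ = 2.4263 × 1.6428
Δλ = 3.9859 pm

Initial wavelength:
λ = λ' - Δλ
λ = 16.9859 - 3.9859
λ = 13.0000 pm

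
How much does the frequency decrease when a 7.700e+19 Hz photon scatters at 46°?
1.231e+19 Hz (decrease)

Convert frequency to wavelength (c = 299792458 m/s):
λ₀ = c/f₀ = 299792458/7.700e+19 = 3.8934085e-12 m = 3.8934 pm

Calculate Compton shift:
Δλ = λ_C(1 - cos(46°)) = 0.7409 pm

Final wavelength:
λ' = λ₀ + Δλ = 3.8934 + 0.7409 = 4.6343 pm

Final frequency:
f' = c/λ' = 299792458/4.6342621e-12 = 6.4690441e+19 Hz

Frequency shift (decrease):
Δf = f₀ - f' = 7.700e+19 - 6.4690441e+19 = 1.231e+19 Hz

(Intermediate values are shown rounded; full precision is carried through to the final answer.)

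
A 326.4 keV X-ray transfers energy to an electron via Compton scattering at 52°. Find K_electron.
64.3357 keV

By energy conservation: K_e = E_initial - E_final

First find the scattered photon energy:
Initial wavelength: λ = hc/E = 3.7985 pm
Compton shift: Δλ = λ_C(1 - cos(52°)) = 0.9325 pm
Final wavelength: λ' = 3.7985 + 0.9325 = 4.7311 pm
Final photon energy: E' = hc/λ' = 262.0643 keV

Electron kinetic energy:
K_e = E - E' = 326.4000 - 262.0643 = 64.3357 keV

(Intermediate values are shown rounded; full precision is carried through to the final answer.)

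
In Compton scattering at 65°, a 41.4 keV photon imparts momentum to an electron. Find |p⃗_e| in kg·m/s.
2.3260e-23 kg·m/s

The electron is initially at rest, so by conservation of momentum:
p⃗_e = p⃗₀ − p⃗'  (incident photon momentum minus scattered photon momentum)

Photon momentum magnitudes (p = h/λ = E/c):
λ₀ = hc/E₀ = 29.9479 pm → p₀ = h/λ₀ = 2.2125e-23 kg·m/s
Δλ = λ_C(1 − cos 65°) = 1.4009 pm
λ' = 31.3488 pm → p' = h/λ' = 2.1137e-23 kg·m/s

The scattered photon makes angle θ = 65° with the incident direction, so by the law of cosines:
|p⃗_e|² = p₀² + p'² − 2p₀p'cos θ
|p⃗_e|² = (2.2125e-23)² + (2.1137e-23)² − 2·2.2125e-23·2.1137e-23·cos(65°)
|p⃗_e| = 2.3260e-23 kg·m/s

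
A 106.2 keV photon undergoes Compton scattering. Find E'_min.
75.0182 keV (at θ = 180°)

The scattered photon has minimum energy when its wavelength is maximum, i.e., when the Compton shift Δλ = λ_C(1 − cos θ) is maximum. This occurs at θ = 180° (backscattering), giving Δλ_max = 2λ_C = 4.8526 pm.

Initial wavelength: λ₀ = hc/E₀ = 11.6746 pm
Maximum final wavelength: λ'_max = λ₀ + 2λ_C = 11.6746 + 4.8526 = 16.5272 pm
Minimum final energy: E'_min = hc/λ'_max = 75.0182 keV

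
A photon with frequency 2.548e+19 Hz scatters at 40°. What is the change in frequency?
1.173e+18 Hz (decrease)

Convert frequency to wavelength (c = 299792458 m/s):
λ₀ = c/f₀ = 299792458/2.548e+19 = 1.1765795e-11 m = 11.7658 pm

Calculate Compton shift:
Δλ = λ_C(1 - cos(40°)) = 0.5676 pm

Final wavelength:
λ' = λ₀ + Δλ = 11.7658 + 0.5676 = 12.3334 pm

Final frequency:
f' = c/λ' = 299792458/1.2333444e-11 = 2.4307279e+19 Hz

Frequency shift (decrease):
Δf = f₀ - f' = 2.548e+19 - 2.4307279e+19 = 1.173e+18 Hz

(Intermediate values are shown rounded; full precision is carried through to the final answer.)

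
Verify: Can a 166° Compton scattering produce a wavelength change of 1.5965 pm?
No, inconsistent

Calculate the expected shift for θ = 166°:

Δλ_expected = λ_C(1 - cos(166°))
Δλ_expected = 2.4263 × (1 - cos(166°))
Δλ_expected = 2.4263 × 1.9703
Δλ_expected = 4.7805 pm

Given shift: 1.5965 pm
Expected shift: 4.7805 pm
Difference: 3.1841 pm

The values do not match. The given shift corresponds to θ ≈ 70.0°, not 166°.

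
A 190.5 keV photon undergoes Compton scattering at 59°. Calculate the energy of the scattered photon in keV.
161.3322 keV

First convert energy to wavelength:
λ = hc/E, with hc ≈ 1239.842 keV·pm (i.e. 1239.842 eV·nm)

For E = 190.5 keV = 190500 eV:
λ = 1239.842 keV·pm / 190.5 keV
λ = 6.5084 pm

Calculate the Compton shift:
Δλ = λ_C(1 - cos(59°)) = 2.4263 × 0.4850
Δλ = 1.1767 pm

Final wavelength:
λ' = 6.5084 + 1.1767 = 7.6850 pm

Final energy:
E' = hc/λ' = 1239.842 / 7.6850 = 161.3322 keV

(Intermediate values are shown rounded; full precision is carried through to the final answer.)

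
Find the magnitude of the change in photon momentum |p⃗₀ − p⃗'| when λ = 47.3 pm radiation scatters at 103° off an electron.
2.1285e-23 kg·m/s

Photon momentum magnitude is p = h/λ.

Initial momentum:
p₀ = h/λ = 6.6261e-34/4.7300e-11 = 1.4009e-23 kg·m/s

After scattering:
λ' = λ + Δλ = 47.3 + 2.9721 = 50.2721 pm
p' = h/λ' = 6.6261e-34/5.0272e-11 = 1.3180e-23 kg·m/s

Momentum is a vector; the scattered photon's direction makes angle θ = 103° with the incident direction. The magnitude of the vector change Δp⃗ = p⃗₀ − p⃗' is found from the law of cosines:
|Δp⃗|² = p₀² + p'² − 2p₀p'cos θ
|Δp⃗|² = (1.4009e-23)² + (1.3180e-23)² − 2·1.4009e-23·1.3180e-23·cos(103°)
|Δp⃗| = 2.1285e-23 kg·m/s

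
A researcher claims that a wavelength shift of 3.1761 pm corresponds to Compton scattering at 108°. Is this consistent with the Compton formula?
Yes, consistent

Calculate the expected shift for θ = 108°:

Δλ_expected = λ_C(1 - cos(108°))
Δλ_expected = 2.4263 × (1 - cos(108°))
Δλ_expected = 2.4263 × 1.3090
Δλ_expected = 3.1761 pm

Given shift: 3.1761 pm
Expected shift: 3.1761 pm
Difference: 0.0000 pm

The values match. This is consistent with Compton scattering at the stated angle.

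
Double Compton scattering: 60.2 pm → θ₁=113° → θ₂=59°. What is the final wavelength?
64.7510 pm

Apply Compton shift twice:

First scattering at θ₁ = 113°:
Δλ₁ = λ_C(1 - cos(113°))
Δλ₁ = 2.4263 × 1.3907
Δλ₁ = 3.3743 pm

After first scattering:
λ₁ = 60.2 + 3.3743 = 63.5743 pm

Second scattering at θ₂ = 59°:
Δλ₂ = λ_C(1 - cos(59°))
Δλ₂ = 2.4263 × 0.4850
Δλ₂ = 1.1767 pm

Final wavelength:
λ₂ = 63.5743 + 1.1767 = 64.7510 pm

Total shift: Δλ_total = 3.3743 + 1.1767 = 4.5510 pm

(Intermediate values are shown rounded; full precision is carried through to the final answer.)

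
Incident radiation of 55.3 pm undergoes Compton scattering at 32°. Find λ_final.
55.6687 pm

Using the Compton scattering formula:
λ' = λ + Δλ = λ + λ_C(1 - cos θ)

Given:
- Initial wavelength λ = 55.3 pm
- Scattering angle θ = 32°
- Compton wavelength λ_C ≈ 2.4263 pm

Calculate the shift:
Δλ = 2.4263 × (1 - cos(32°))
Δλ = 2.4263 × 0.1520
Δλ = 0.3687 pm

Final wavelength:
λ' = 55.3 + 0.3687 = 55.6687 pm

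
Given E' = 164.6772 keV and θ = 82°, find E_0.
227.9000 keV

Convert final energy to wavelength (hc ≈ 1239.842 keV·pm):
λ' = hc/E' = 1239.842 / 164.6772 = 7.5289 pm

Calculate the Compton shift:
Δλ = λ_C(1 - cos(82°))
Δλ = 2.4263 × (1 - cos(82°))
Δλ = 2.0886 pm

Initial wavelength:
λ = λ' - Δλ = 7.5289 - 2.0886 = 5.4403 pm

Initial energy:
E = hc/λ = 1239.842 / 5.4403 = 227.9000 keV

(Intermediate values are shown rounded; full precision is carried through to the final answer.)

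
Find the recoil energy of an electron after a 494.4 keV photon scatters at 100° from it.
262.8878 keV

By energy conservation: K_e = E_initial - E_final

First find the scattered photon energy:
Initial wavelength: λ = hc/E = 2.5078 pm
Compton shift: Δλ = λ_C(1 - cos(100°)) = 2.8476 pm
Final wavelength: λ' = 2.5078 + 2.8476 = 5.3554 pm
Final photon energy: E' = hc/λ' = 231.5122 keV

Electron kinetic energy:
K_e = E - E' = 494.4000 - 231.5122 = 262.8878 keV

(Intermediate values are shown rounded; full precision is carried through to the final answer.)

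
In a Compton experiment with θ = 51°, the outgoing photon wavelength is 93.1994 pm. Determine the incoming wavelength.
92.3000 pm

From λ' = λ + Δλ, we have λ = λ' - Δλ

First calculate the Compton shift:
Δλ = λ_C(1 - cos θ)
Δλ = 2.4263 × (1 - cos(51°))
Δλ = 2.4263 × 0.3707
Δλ = 0.8994 pm

Initial wavelength:
λ = λ' - Δλ
λ = 93.1994 - 0.8994
λ = 92.3000 pm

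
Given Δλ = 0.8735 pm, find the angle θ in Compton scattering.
50.21°

From the Compton formula Δλ = λ_C(1 - cos θ), we can solve for θ:

cos θ = 1 - Δλ/λ_C

Given:
- Δλ = 0.8735 pm
- λ_C = h/(m_e·c) ≈ 2.42631024 pm

cos θ = 1 - 0.8735/2.42631024
cos θ = 1 - 0.360012
cos θ = 0.639988

θ = arccos(0.639988)
θ = 50.21°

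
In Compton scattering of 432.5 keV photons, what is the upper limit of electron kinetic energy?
271.8843 keV

Maximum energy transfer occurs at θ = 180° (backscattering).

Initial photon: E₀ = 432.5 keV → λ₀ = 2.8667 pm

Maximum Compton shift (at 180°):
Δλ_max = 2λ_C = 2 × 2.4263 = 4.8526 pm

Final wavelength:
λ' = 2.8667 + 4.8526 = 7.7193 pm

Minimum photon energy (maximum energy to electron):
E'_min = hc/λ' = 160.6157 keV

Maximum electron kinetic energy:
K_max = E₀ - E'_min = 432.5000 - 160.6157 = 271.8843 keV

(Intermediate values are shown rounded; full precision is carried through to the final answer.)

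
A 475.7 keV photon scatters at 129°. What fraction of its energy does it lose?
0.6027 (or 60.27%)

Calculate initial and final photon energies:

Initial: E₀ = 475.7 keV → λ₀ = 2.6064 pm
Compton shift: Δλ = 3.9532 pm
Final wavelength: λ' = 6.5596 pm
Final energy: E' = 189.0121 keV

Fractional energy loss:
(E₀ - E')/E₀ = (475.7000 - 189.0121)/475.7000
= 286.6879/475.7000
= 0.6027
= 60.27%

(Intermediate values are shown rounded; full precision is carried through to the final answer.)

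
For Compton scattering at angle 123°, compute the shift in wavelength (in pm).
3.7478 pm

Using the Compton scattering formula:
Δλ = λ_C(1 - cos θ)

where λ_C = h/(m_e·c) ≈ 2.4263 pm is the Compton wavelength of an electron.

For θ = 123°:
cos(123°) = -0.5446
1 - cos(123°) = 1.5446

Δλ = 2.4263 × 1.5446
Δλ = 3.7478 pm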